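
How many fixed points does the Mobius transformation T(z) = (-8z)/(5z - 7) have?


Step 1: Fixed points satisfy T(z) = z
Step 2: 5z^2 + z = 0
Step 3: Discriminant = 1^2 - 4*5*0 = 1
Step 4: Number of fixed points = 2

2


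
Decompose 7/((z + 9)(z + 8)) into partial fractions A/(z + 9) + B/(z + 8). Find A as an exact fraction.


Step 1: Multiply both sides by (z + 9) and set z = -9
Step 2: A = 7 / (-9 + 8)
Step 3: A = 7 / (-1)
Step 4: A = -7

-7


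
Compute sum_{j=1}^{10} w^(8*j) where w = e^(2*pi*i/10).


Step 1: The sum sum_{j=1}^{n} w^(k*j) equals n if n | k, else 0.
Step 2: Here n = 10, k = 8
Step 3: Does n divide k? 10 | 8 -> False
Step 4: Sum = 0

0


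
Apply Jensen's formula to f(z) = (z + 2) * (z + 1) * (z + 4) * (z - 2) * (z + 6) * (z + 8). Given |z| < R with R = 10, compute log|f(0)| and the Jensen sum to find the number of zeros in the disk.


Jensen's formula: (1/2pi)*integral log|f(Re^it)|dt = log|f(0)| + sum_{|a_k|<R} log(R/|a_k|)
Step 1: f(0) = 2 * 1 * 4 * (-2) * 6 * 8 = -768
Step 2: log|f(0)| = log|-2| + log|-1| + log|-4| + log|2| + log|-6| + log|-8| = 6.6438
Step 3: Zeros inside |z| < 10: -2, -1, -4, 2, -6, -8
Step 4: Jensen sum = log(10/2) + log(10/1) + log(10/4) + log(10/2) + log(10/6) + log(10/8) = 7.1717
Step 5: n(R) = number of terms in the Jensen sum = count of zeros inside |z| < 10 = 6

6


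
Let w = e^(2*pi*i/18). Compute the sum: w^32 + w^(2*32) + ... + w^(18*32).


Step 1: The sum sum_{j=1}^{n} w^(k*j) equals n if n | k, else 0.
Step 2: Here n = 18, k = 32
Step 3: Does n divide k? 18 | 32 -> False
Step 4: Sum = 0

0


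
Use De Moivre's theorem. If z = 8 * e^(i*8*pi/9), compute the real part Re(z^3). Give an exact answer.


Step 1: By De Moivre's theorem, z^3 = 8^3 * e^(i*3*8*pi/9) = 512 * (cos(8*pi/3) + i*sin(8*pi/3))
Step 2: |z|^3 = 8^3 = 512
Step 3: Reduce the angle mod 2*pi: 8*pi/3 - 2*pi = 2*pi/3
Step 4: cos(2*pi/3) = -1/2
Step 5: Re(z^3) = 512 * (-1/2) = -256

-256


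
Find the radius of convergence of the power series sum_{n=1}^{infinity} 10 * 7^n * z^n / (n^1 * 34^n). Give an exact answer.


Step 1: General term a_n = 10 * 7^n / (n^1 * 34^n)
Step 2: By the root test, |a_n|^(1/n) = 10^(1/n) * 7 / (n^(1/n) * 34) -> 7/34 as n -> infinity (since 10^(1/n) -> 1 and n^(1/n) -> 1)
Step 3: R = 1/lim|a_n|^(1/n) = 34/7

34/7


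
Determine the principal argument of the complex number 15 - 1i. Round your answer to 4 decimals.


Step 1: z = 15 - 1i
Step 2: arg(z) = atan2(-1, 15)
Step 3: arg(z) = -0.0666

-0.0666


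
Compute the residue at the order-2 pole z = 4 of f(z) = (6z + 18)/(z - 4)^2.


Step 1: Pole of order 2 at z = 4
Step 2: Res = lim d/dz [(z - 4)^2 * f(z)] as z -> 4
Step 3: (z - 4)^2 * f(z) = 6z + 18
Step 4: d/dz[6z + 18] = 6

6


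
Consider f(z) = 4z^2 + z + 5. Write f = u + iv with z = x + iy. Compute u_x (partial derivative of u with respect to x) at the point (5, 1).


Step 1: f(z) = 4(x+iy)^2 + (x+iy) + 5
Step 2: u = 4(x^2 - y^2) + x + 5
Step 3: u_x = 8x + 1
Step 4: At (5, 1): u_x = 40 + 1 = 41

41


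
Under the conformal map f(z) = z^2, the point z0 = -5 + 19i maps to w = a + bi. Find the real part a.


Step 1: z0 = -5 + 19i
Step 2: z0^2 = (-5)^2 - 19^2 - 190i
Step 3: real part = 25 - 361 = -336

-336


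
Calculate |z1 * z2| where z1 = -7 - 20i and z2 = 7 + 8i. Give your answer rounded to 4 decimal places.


Step 1: |z1| = sqrt((-7)^2 + (-20)^2) = sqrt(449)
Step 2: |z2| = sqrt(7^2 + 8^2) = sqrt(113)
Step 3: |z1*z2| = |z1|*|z2| = sqrt(449) * sqrt(113) = sqrt(449 * 113) = sqrt(50737)
Step 4: = 225.2488

225.2488


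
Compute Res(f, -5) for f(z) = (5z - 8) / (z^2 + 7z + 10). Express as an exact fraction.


Step 1: Q(z) = z^2 + 7z + 10 = (z + 5)(z + 2)
Step 2: Q'(z) = 2z + 7
Step 3: Q'(-5) = -3, P(-5) = -33
Step 4: Res = P(-5)/Q'(-5) = -33/(-3) = 11

11


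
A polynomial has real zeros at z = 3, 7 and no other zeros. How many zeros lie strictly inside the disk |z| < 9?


Step 1: Check each root:
  z = 3: |3| = 3 < 9
  z = 7: |7| = 7 < 9
Step 2: Count = 2

2


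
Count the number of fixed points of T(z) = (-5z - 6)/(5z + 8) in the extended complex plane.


Step 1: Fixed points satisfy T(z) = z
Step 2: 5z^2 + 13z + 6 = 0
Step 3: Discriminant = 13^2 - 4*5*6 = 49
Step 4: Number of fixed points = 2

2


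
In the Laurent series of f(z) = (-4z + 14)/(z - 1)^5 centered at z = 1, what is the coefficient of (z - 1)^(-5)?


Step 1: Write the numerator in powers of (z - 1): -4z + 14 = -4(z - 1) + (-4*1 + 14) = -4(z - 1) + 10
Step 2: Divide by (z - 1)^5: f(z) = 10(z - 1)^(-5) - 4(z - 1)^(-4)
Step 3: This finite sum is the Laurent series of f about z = 1.
Step 4: Coefficient of (z - 1)^(-5) = -4*1 + 14 = 10

10


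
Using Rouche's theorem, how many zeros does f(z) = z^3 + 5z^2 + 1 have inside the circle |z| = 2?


Step 1: On |z| = 2 the three terms have sizes |z^3| = 2^3 = 8, |5z^2| = 5*2^2 = 20, |1| = 1
Step 2: The dominant term is g(z) = 5z^2; let h(z) = z^3 + 1 so f = g + h
Step 3: On |z| = 2: |g| = 20 and |h| <= 8 + 1 = 9
Step 4: Since 20 > 9, |h| < |g| on |z| = 2, so by Rouche f has the same number of zeros as g inside |z| < 2
Step 5: g(z) = 5z^2 has 2 zeros (at the origin, multiplicity 2) inside |z| < 2. Answer = 2

2


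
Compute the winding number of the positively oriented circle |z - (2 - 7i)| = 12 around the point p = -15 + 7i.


Step 1: Center c = (2, -7), radius = 12
Step 2: |p - c|^2 = (-17)^2 + 14^2 = 485
Step 3: r^2 = 144
Step 4: |p-c| > r so winding number = 0

0


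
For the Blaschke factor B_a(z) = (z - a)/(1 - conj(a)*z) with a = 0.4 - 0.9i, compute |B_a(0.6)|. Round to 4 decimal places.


Step 1: Numerator z0 - a = 0.6 - (0.4 - 0.9i) = 0.2 + 0.9i
Step 2: Denominator 1 - conj(a)*z0 = 1 - (0.4 + 0.9i)*0.6 = 0.76 - 0.54i
Step 3: |z0 - a|^2 = 0.2^2 + 0.9^2 = 0.85; |1 - conj(a)*z0|^2 = 0.76^2 + (-0.54)^2 = 0.8692
Step 4: |B_a(0.6)| = sqrt(0.85 / 0.8692) = sqrt(0.977911)
Step 5: = 0.9889

0.9889


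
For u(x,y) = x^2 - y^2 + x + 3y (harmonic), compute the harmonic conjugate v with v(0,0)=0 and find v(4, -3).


Step 1: v_x = -u_y = 2y - 3
Step 2: v_y = u_x = 2x + 1
Step 3: v = 2xy - 3x + y + C
Step 4: v(0,0) = 0 => C = 0
Step 5: v(4, -3) = -39

-39


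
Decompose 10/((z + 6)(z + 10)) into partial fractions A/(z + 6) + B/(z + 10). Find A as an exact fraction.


Step 1: Multiply both sides by (z + 6) and set z = -6
Step 2: A = 10 / (-6 + 10)
Step 3: A = 10 / 4
Step 4: A = 5/2

5/2


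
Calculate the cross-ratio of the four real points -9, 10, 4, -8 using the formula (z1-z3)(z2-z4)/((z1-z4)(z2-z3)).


Step 1: (z1-z3)(z2-z4) = (-13) * 18 = -234
Step 2: (z1-z4)(z2-z3) = (-1) * 6 = -6
Step 3: Cross-ratio = 234/6 = 39

39


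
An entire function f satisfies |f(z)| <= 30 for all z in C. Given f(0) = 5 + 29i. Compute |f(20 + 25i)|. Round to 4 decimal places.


Step 1: By Liouville's theorem, a bounded entire function is constant.
Step 2: f(z) = f(0) = 5 + 29i for all z.
Step 3: |f(w)| = |5 + 29i| = sqrt(25 + 841)
Step 4: = 29.4279

29.4279


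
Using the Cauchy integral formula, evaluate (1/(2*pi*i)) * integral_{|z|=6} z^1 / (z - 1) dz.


Step 1: f(z) = z^1, a = 1 is inside |z| = 6
Step 2: By Cauchy integral formula: (1/(2pi*i)) * integral = f(a)
Step 3: f(1) = 1^1 = 1

1


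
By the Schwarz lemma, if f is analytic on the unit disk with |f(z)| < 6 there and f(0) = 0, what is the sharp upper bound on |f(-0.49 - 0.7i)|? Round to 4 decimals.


Step 1: g = f/6 maps D -> D with g(0) = 0, so by the Schwarz lemma |g(z)| <= |z|, i.e. |f(z)| <= 6|z|; this is sharp (f(z) = 6z).
Step 2: |z0|^2 = (-0.49)^2 + (-0.7)^2 = 0.7301
Step 3: |z0| = sqrt(0.7301) = 0.854459
Step 4: Best bound = 6 * |z0| = 6 * 0.854459 = 5.1268

5.1268


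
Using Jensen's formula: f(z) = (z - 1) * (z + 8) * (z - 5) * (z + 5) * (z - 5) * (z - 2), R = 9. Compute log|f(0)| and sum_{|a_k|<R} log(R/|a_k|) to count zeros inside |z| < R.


Jensen's formula: (1/2pi)*integral log|f(Re^it)|dt = log|f(0)| + sum_{|a_k|<R} log(R/|a_k|)
Step 1: f(0) = (-1) * 8 * (-5) * 5 * (-5) * (-2) = 2000
Step 2: log|f(0)| = log|1| + log|-8| + log|5| + log|-5| + log|5| + log|2| = 7.6009
Step 3: Zeros inside |z| < 9: 1, -8, 5, -5, 5, 2
Step 4: Jensen sum = log(9/1) + log(9/8) + log(9/5) + log(9/5) + log(9/5) + log(9/2) = 5.5824
Step 5: n(R) = number of terms in the Jensen sum = count of zeros inside |z| < 9 = 6

6


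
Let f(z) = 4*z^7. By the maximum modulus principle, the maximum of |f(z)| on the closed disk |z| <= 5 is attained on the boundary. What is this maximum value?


Step 1: On |z| = 5, |f(z)| = 4 * |z|^7 = 4 * 5^7
Step 2: By maximum modulus principle, maximum is on boundary.
Step 3: Maximum = 4 * 78125 = 312500

312500


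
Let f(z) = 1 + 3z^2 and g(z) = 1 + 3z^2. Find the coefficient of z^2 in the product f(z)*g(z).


Step 1: z^2 term in f*g comes from: (1)*(3z^2) + (0)*(0) + (3z^2)*(1)
Step 2: = 3 + 0 + 3
Step 3: = 6

6


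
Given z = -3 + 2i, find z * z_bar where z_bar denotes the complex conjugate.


Step 1: conj(z) = -3 - 2i
Step 2: z * conj(z) = (-3)^2 + 2^2
Step 3: = 9 + 4 = 13

13


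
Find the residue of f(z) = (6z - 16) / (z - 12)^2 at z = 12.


Step 1: Pole of order 2 at z = 12
Step 2: Res = lim d/dz [(z - 12)^2 * f(z)] as z -> 12
Step 3: (z - 12)^2 * f(z) = 6z - 16
Step 4: d/dz[6z - 16] = 6

6


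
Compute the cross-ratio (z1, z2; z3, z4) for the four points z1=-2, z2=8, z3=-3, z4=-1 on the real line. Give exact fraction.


Step 1: (z1-z3)(z2-z4) = 1 * 9 = 9
Step 2: (z1-z4)(z2-z3) = (-1) * 11 = -11
Step 3: Cross-ratio = -9/11 = -9/11

-9/11


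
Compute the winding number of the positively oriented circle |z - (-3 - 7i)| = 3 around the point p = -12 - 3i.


Step 1: Center c = (-3, -7), radius = 3
Step 2: |p - c|^2 = (-9)^2 + 4^2 = 97
Step 3: r^2 = 9
Step 4: |p-c| > r so winding number = 0

0


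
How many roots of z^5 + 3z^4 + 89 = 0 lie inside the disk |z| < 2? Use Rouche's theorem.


Step 1: On |z| = 2 the three terms have sizes |z^5| = 2^5 = 32, |3z^4| = 3*2^4 = 48, |89| = 89
Step 2: The dominant term is g(z) = 89; let h(z) = z^5 + 3z^4 so f = g + h
Step 3: On |z| = 2: |g| = 89 and |h| <= 32 + 48 = 80
Step 4: Since 89 > 80, |h| < |g| on |z| = 2, so by Rouche f has the same number of zeros as g inside |z| < 2
Step 5: g(z) = 89 is a nonzero constant with no zeros inside |z| < 2. Answer = 0

0


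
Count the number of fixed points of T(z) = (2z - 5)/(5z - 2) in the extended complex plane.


Step 1: Fixed points satisfy T(z) = z
Step 2: 5z^2 - 4z + 5 = 0
Step 3: Discriminant = (-4)^2 - 4*5*5 = -84
Step 4: Number of fixed points = 2

2


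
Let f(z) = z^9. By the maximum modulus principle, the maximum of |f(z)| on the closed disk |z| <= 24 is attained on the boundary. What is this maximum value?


Step 1: On |z| = 24, |f(z)| = |z|^9 = 24^9
Step 2: By maximum modulus principle, maximum is on boundary.
Step 3: Maximum = 2641807540224 = 2641807540224

2641807540224


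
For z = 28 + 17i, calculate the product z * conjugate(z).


Step 1: conj(z) = 28 - 17i
Step 2: z * conj(z) = 28^2 + 17^2
Step 3: = 784 + 289 = 1073

1073


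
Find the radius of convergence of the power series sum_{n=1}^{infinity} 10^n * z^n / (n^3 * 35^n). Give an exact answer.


Step 1: General term a_n = 10^n / (n^3 * 35^n)
Step 2: By the root test, |a_n|^(1/n) = 10 / (n^(3/n) * 35) -> 10/35 as n -> infinity (since n^(3/n) -> 1)
Step 3: R = 1/lim|a_n|^(1/n) = 35/10 = 7/2

7/2


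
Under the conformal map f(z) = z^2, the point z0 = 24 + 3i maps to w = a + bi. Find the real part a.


Step 1: z0 = 24 + 3i
Step 2: z0^2 = 24^2 - 3^2 + 144i
Step 3: real part = 576 - 9 = 567

567


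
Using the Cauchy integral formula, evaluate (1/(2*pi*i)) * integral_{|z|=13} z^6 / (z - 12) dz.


Step 1: f(z) = z^6, a = 12 is inside |z| = 13
Step 2: By Cauchy integral formula: (1/(2pi*i)) * integral = f(a)
Step 3: f(12) = 12^6 = 2985984

2985984


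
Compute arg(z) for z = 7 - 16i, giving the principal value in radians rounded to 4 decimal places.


Step 1: z = 7 - 16i
Step 2: arg(z) = atan2(-16, 7)
Step 3: arg(z) = -1.1584

-1.1584


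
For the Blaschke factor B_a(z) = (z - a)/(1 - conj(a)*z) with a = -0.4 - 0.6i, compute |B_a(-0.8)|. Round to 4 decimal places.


Step 1: Numerator z0 - a = -0.8 - (-0.4 - 0.6i) = -0.4 + 0.6i
Step 2: Denominator 1 - conj(a)*z0 = 1 - (-0.4 + 0.6i)*(-0.8) = 0.68 + 0.48i
Step 3: |z0 - a|^2 = (-0.4)^2 + 0.6^2 = 0.52; |1 - conj(a)*z0|^2 = 0.68^2 + 0.48^2 = 0.6928
Step 4: |B_a(-0.8)| = sqrt(0.52 / 0.6928) = sqrt(0.750577)
Step 5: = 0.8664

0.8664


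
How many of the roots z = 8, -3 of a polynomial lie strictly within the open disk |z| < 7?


Step 1: Check each root:
  z = 8: |8| = 8 >= 7
  z = -3: |-3| = 3 < 7
Step 2: Count = 1

1


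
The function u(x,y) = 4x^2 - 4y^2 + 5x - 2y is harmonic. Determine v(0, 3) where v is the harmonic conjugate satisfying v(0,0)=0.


Step 1: v_x = -u_y = 8y + 2
Step 2: v_y = u_x = 8x + 5
Step 3: v = 8xy + 2x + 5y + C
Step 4: v(0,0) = 0 => C = 0
Step 5: v(0, 3) = 15

15


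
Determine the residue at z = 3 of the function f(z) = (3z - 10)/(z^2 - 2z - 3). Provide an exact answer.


Step 1: Q(z) = z^2 - 2z - 3 = (z - 3)(z + 1)
Step 2: Q'(z) = 2z - 2
Step 3: Q'(3) = 4, P(3) = -1
Step 4: Res = P(3)/Q'(3) = -1/4 = -1/4

-1/4


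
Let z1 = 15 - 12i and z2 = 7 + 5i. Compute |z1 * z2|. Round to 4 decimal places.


Step 1: |z1| = sqrt(15^2 + (-12)^2) = sqrt(369)
Step 2: |z2| = sqrt(7^2 + 5^2) = sqrt(74)
Step 3: |z1*z2| = |z1|*|z2| = sqrt(369) * sqrt(74) = sqrt(369 * 74) = sqrt(27306)
Step 4: = 165.2453

165.2453


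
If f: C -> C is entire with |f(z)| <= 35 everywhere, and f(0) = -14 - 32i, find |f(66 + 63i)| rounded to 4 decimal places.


Step 1: By Liouville's theorem, a bounded entire function is constant.
Step 2: f(z) = f(0) = -14 - 32i for all z.
Step 3: |f(w)| = |-14 - 32i| = sqrt(196 + 1024)
Step 4: = 34.9285

34.9285


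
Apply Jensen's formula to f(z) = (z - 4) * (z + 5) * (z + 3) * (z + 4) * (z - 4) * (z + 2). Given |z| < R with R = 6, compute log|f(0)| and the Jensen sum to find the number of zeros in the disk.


Jensen's formula: (1/2pi)*integral log|f(Re^it)|dt = log|f(0)| + sum_{|a_k|<R} log(R/|a_k|)
Step 1: f(0) = (-4) * 5 * 3 * 4 * (-4) * 2 = 1920
Step 2: log|f(0)| = log|4| + log|-5| + log|-3| + log|-4| + log|4| + log|-2| = 7.5601
Step 3: Zeros inside |z| < 6: 4, -5, -3, -4, 4, -2
Step 4: Jensen sum = log(6/4) + log(6/5) + log(6/3) + log(6/4) + log(6/4) + log(6/2) = 3.1905
Step 5: n(R) = number of terms in the Jensen sum = count of zeros inside |z| < 6 = 6

6


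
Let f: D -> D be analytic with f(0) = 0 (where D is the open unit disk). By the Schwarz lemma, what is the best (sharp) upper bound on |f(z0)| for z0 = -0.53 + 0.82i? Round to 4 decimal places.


Step 1: Schwarz lemma: if f: D -> D is analytic with f(0) = 0, then |f(z)| <= |z| for all z in D, and this is sharp (f(z) = z).
Step 2: |z0|^2 = (-0.53)^2 + 0.82^2 = 0.9533
Step 3: |z0| = sqrt(0.9533) = 0.976371
Step 4: Best bound = |z0| = 0.9764

0.9764


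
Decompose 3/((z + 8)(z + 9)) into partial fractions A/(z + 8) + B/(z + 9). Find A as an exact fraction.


Step 1: Multiply both sides by (z + 8) and set z = -8
Step 2: A = 3 / (-8 + 9)
Step 3: A = 3 / 1
Step 4: A = 3

3


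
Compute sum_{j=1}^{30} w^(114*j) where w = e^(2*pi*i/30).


Step 1: The sum sum_{j=1}^{n} w^(k*j) equals n if n | k, else 0.
Step 2: Here n = 30, k = 114
Step 3: Does n divide k? 30 | 114 -> False
Step 4: Sum = 0

0


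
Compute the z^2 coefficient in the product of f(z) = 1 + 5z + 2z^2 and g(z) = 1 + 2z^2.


Step 1: z^2 term in f*g comes from: (1)*(2z^2) + (5z)*(0) + (2z^2)*(1)
Step 2: = 2 + 0 + 2
Step 3: = 4

4


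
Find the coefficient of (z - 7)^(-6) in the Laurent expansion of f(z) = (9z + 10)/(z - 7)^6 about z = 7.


Step 1: Write the numerator in powers of (z - 7): 9z + 10 = 9(z - 7) + (9*7 + 10) = 9(z - 7) + 73
Step 2: Divide by (z - 7)^6: f(z) = 73(z - 7)^(-6) + 9(z - 7)^(-5)
Step 3: This finite sum is the Laurent series of f about z = 7.
Step 4: Coefficient of (z - 7)^(-6) = 9*7 + 10 = 73

73


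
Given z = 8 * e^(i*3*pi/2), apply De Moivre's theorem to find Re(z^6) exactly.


Step 1: By De Moivre's theorem, z^6 = 8^6 * e^(i*6*3*pi/2) = 262144 * (cos(9*pi) + i*sin(9*pi))
Step 2: |z|^6 = 8^6 = 262144
Step 3: Reduce the angle mod 2*pi: 9*pi - 8*pi = pi
Step 4: cos(pi) = -1
Step 5: Re(z^6) = 262144 * (-1) = -262144

-262144


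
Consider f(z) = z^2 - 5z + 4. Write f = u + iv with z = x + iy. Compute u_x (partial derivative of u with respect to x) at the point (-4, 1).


Step 1: f(z) = (x+iy)^2 - 5(x+iy) + 4
Step 2: u = (x^2 - y^2) - 5x + 4
Step 3: u_x = 2x - 5
Step 4: At (-4, 1): u_x = -8 - 5 = -13

-13


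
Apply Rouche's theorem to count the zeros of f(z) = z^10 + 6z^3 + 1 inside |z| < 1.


Step 1: On |z| = 1 the three terms have sizes |z^10| = 1^10 = 1, |6z^3| = 6*1^3 = 6, |1| = 1
Step 2: The dominant term is g(z) = 6z^3; let h(z) = z^10 + 1 so f = g + h
Step 3: On |z| = 1: |g| = 6 and |h| <= 1 + 1 = 2
Step 4: Since 6 > 2, |h| < |g| on |z| = 1, so by Rouche f has the same number of zeros as g inside |z| < 1
Step 5: g(z) = 6z^3 has 3 zeros (at the origin, multiplicity 3) inside |z| < 1. Answer = 3

3


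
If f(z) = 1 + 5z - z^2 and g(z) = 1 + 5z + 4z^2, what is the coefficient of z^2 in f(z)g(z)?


Step 1: z^2 term in f*g comes from: (1)*(4z^2) + (5z)*(5z) + (-z^2)*(1)
Step 2: = 4 + 25 - 1
Step 3: = 28

28


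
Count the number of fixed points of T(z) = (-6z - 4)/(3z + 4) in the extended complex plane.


Step 1: Fixed points satisfy T(z) = z
Step 2: 3z^2 + 10z + 4 = 0
Step 3: Discriminant = 10^2 - 4*3*4 = 52
Step 4: Number of fixed points = 2

2


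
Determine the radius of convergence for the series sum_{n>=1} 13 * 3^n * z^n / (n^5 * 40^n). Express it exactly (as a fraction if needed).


Step 1: General term a_n = 13 * 3^n / (n^5 * 40^n)
Step 2: By the root test, |a_n|^(1/n) = 13^(1/n) * 3 / (n^(5/n) * 40) -> 3/40 as n -> infinity (since 13^(1/n) -> 1 and n^(5/n) -> 1)
Step 3: R = 1/lim|a_n|^(1/n) = 40/3

40/3


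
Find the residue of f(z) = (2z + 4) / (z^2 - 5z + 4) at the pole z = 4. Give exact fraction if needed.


Step 1: Q(z) = z^2 - 5z + 4 = (z - 4)(z - 1)
Step 2: Q'(z) = 2z - 5
Step 3: Q'(4) = 3, P(4) = 12
Step 4: Res = P(4)/Q'(4) = 12/3 = 4

4


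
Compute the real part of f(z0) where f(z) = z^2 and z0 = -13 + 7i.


Step 1: z0 = -13 + 7i
Step 2: z0^2 = (-13)^2 - 7^2 - 182i
Step 3: real part = 169 - 49 = 120

120


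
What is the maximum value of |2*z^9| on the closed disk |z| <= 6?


Step 1: On |z| = 6, |f(z)| = 2 * |z|^9 = 2 * 6^9
Step 2: By maximum modulus principle, maximum is on boundary.
Step 3: Maximum = 2 * 10077696 = 20155392

20155392


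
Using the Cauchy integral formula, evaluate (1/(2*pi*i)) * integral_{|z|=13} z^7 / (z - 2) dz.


Step 1: f(z) = z^7, a = 2 is inside |z| = 13
Step 2: By Cauchy integral formula: (1/(2pi*i)) * integral = f(a)
Step 3: f(2) = 2^7 = 128

128


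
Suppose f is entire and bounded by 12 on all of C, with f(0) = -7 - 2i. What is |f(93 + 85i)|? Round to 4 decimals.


Step 1: By Liouville's theorem, a bounded entire function is constant.
Step 2: f(z) = f(0) = -7 - 2i for all z.
Step 3: |f(w)| = |-7 - 2i| = sqrt(49 + 4)
Step 4: = 7.2801

7.2801


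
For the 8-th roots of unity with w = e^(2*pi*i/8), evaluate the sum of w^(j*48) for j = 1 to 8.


Step 1: The sum sum_{j=1}^{n} w^(k*j) equals n if n | k, else 0.
Step 2: Here n = 8, k = 48
Step 3: Does n divide k? 8 | 48 -> True
Step 4: Sum = 8

8


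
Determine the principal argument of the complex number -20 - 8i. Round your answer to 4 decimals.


Step 1: z = -20 - 8i
Step 2: arg(z) = atan2(-8, -20)
Step 3: arg(z) = -2.7611

-2.7611


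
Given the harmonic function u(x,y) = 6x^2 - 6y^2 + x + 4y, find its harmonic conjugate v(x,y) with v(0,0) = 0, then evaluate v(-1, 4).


Step 1: v_x = -u_y = 12y - 4
Step 2: v_y = u_x = 12x + 1
Step 3: v = 12xy - 4x + y + C
Step 4: v(0,0) = 0 => C = 0
Step 5: v(-1, 4) = -40

-40


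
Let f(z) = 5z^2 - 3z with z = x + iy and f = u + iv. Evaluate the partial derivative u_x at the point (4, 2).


Step 1: f(z) = 5(x+iy)^2 - 3(x+iy) + 0
Step 2: u = 5(x^2 - y^2) - 3x + 0
Step 3: u_x = 10x - 3
Step 4: At (4, 2): u_x = 40 - 3 = 37

37


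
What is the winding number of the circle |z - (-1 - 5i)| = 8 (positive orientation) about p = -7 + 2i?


Step 1: Center c = (-1, -5), radius = 8
Step 2: |p - c|^2 = (-6)^2 + 7^2 = 85
Step 3: r^2 = 64
Step 4: |p-c| > r so winding number = 0

0


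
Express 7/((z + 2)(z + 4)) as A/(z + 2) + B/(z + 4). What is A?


Step 1: Multiply both sides by (z + 2) and set z = -2
Step 2: A = 7 / (-2 + 4)
Step 3: A = 7 / 2
Step 4: A = 7/2

7/2


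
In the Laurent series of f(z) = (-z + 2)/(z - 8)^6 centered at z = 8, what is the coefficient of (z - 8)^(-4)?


Step 1: Write the numerator in powers of (z - 8): -z + 2 = -(z - 8) + (-1*8 + 2) = -(z - 8) - 6
Step 2: Divide by (z - 8)^6: f(z) = -6(z - 8)^(-6) - (z - 8)^(-5)
Step 3: This finite sum is the Laurent series of f about z = 8.
Step 4: Only the powers -6 and -5 appear, so the coefficient of (z - 8)^(-4) = 0

0


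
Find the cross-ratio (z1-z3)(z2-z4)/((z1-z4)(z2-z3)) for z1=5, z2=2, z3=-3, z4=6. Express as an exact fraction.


Step 1: (z1-z3)(z2-z4) = 8 * (-4) = -32
Step 2: (z1-z4)(z2-z3) = (-1) * 5 = -5
Step 3: Cross-ratio = 32/5 = 32/5

32/5


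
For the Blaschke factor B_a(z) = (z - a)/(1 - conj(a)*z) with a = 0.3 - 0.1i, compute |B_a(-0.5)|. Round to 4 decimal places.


Step 1: Numerator z0 - a = -0.5 - (0.3 - 0.1i) = -0.8 + 0.1i
Step 2: Denominator 1 - conj(a)*z0 = 1 - (0.3 + 0.1i)*(-0.5) = 1.15 + 0.05i
Step 3: |z0 - a|^2 = (-0.8)^2 + 0.1^2 = 0.65; |1 - conj(a)*z0|^2 = 1.15^2 + 0.05^2 = 1.325
Step 4: |B_a(-0.5)| = sqrt(0.65 / 1.325) = sqrt(0.490566)
Step 5: = 0.7004

0.7004


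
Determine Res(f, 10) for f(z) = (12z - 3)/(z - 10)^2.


Step 1: Pole of order 2 at z = 10
Step 2: Res = lim d/dz [(z - 10)^2 * f(z)] as z -> 10
Step 3: (z - 10)^2 * f(z) = 12z - 3
Step 4: d/dz[12z - 3] = 12

12


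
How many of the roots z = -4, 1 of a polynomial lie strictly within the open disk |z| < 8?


Step 1: Check each root:
  z = -4: |-4| = 4 < 8
  z = 1: |1| = 1 < 8
Step 2: Count = 2

2


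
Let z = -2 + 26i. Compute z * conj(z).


Step 1: conj(z) = -2 - 26i
Step 2: z * conj(z) = (-2)^2 + 26^2
Step 3: = 4 + 676 = 680

680


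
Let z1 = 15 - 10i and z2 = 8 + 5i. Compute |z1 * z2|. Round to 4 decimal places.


Step 1: |z1| = sqrt(15^2 + (-10)^2) = sqrt(325)
Step 2: |z2| = sqrt(8^2 + 5^2) = sqrt(89)
Step 3: |z1*z2| = |z1|*|z2| = sqrt(325) * sqrt(89) = sqrt(325 * 89) = sqrt(28925)
Step 4: = 170.0735

170.0735


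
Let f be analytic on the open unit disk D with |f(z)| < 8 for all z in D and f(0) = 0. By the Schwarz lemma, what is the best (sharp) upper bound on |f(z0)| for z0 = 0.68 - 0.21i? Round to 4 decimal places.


Step 1: g = f/8 maps D -> D with g(0) = 0, so by the Schwarz lemma |g(z)| <= |z|, i.e. |f(z)| <= 8|z|; this is sharp (f(z) = 8z).
Step 2: |z0|^2 = 0.68^2 + (-0.21)^2 = 0.5065
Step 3: |z0| = sqrt(0.5065) = 0.711688
Step 4: Best bound = 8 * |z0| = 8 * 0.711688 = 5.6935

5.6935


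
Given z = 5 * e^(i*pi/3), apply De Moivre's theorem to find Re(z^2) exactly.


Step 1: By De Moivre's theorem, z^2 = 5^2 * e^(i*2*pi/3) = 25 * (cos(2*pi/3) + i*sin(2*pi/3))
Step 2: |z|^2 = 5^2 = 25
Step 3: The angle 2*pi/3 already lies in [0, 2*pi)
Step 4: cos(2*pi/3) = -1/2
Step 5: Re(z^2) = 25 * (-1/2) = -25/2

-25/2


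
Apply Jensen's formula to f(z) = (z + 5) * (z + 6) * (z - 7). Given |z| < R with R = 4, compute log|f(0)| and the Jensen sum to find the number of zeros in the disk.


Jensen's formula: (1/2pi)*integral log|f(Re^it)|dt = log|f(0)| + sum_{|a_k|<R} log(R/|a_k|)
Step 1: f(0) = 5 * 6 * (-7) = -210
Step 2: log|f(0)| = log|-5| + log|-6| + log|7| = 5.3471
Step 3: Zeros inside |z| < 4: none
Step 4: Jensen sum = (empty sum) = 0
Step 5: n(R) = number of terms in the Jensen sum = count of zeros inside |z| < 4 = 0

0


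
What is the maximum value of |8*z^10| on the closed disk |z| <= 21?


Step 1: On |z| = 21, |f(z)| = 8 * |z|^10 = 8 * 21^10
Step 2: By maximum modulus principle, maximum is on boundary.
Step 3: Maximum = 8 * 16679880978201 = 133439047825608

133439047825608


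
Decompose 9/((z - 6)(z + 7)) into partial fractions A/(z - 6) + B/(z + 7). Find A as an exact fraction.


Step 1: Multiply both sides by (z - 6) and set z = 6
Step 2: A = 9 / (6 + 7)
Step 3: A = 9 / 13
Step 4: A = 9/13

9/13


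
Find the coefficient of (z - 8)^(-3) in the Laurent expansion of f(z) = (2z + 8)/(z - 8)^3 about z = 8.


Step 1: Write the numerator in powers of (z - 8): 2z + 8 = 2(z - 8) + (2*8 + 8) = 2(z - 8) + 24
Step 2: Divide by (z - 8)^3: f(z) = 24(z - 8)^(-3) + 2(z - 8)^(-2)
Step 3: This finite sum is the Laurent series of f about z = 8.
Step 4: Coefficient of (z - 8)^(-3) = 2*8 + 8 = 24

24


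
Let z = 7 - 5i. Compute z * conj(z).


Step 1: conj(z) = 7 + 5i
Step 2: z * conj(z) = 7^2 + (-5)^2
Step 3: = 49 + 25 = 74

74


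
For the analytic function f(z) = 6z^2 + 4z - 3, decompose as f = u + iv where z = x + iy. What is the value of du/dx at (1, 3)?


Step 1: f(z) = 6(x+iy)^2 + 4(x+iy) - 3
Step 2: u = 6(x^2 - y^2) + 4x - 3
Step 3: u_x = 12x + 4
Step 4: At (1, 3): u_x = 12 + 4 = 16

16


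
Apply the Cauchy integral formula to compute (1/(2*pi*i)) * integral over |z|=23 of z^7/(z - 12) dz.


Step 1: f(z) = z^7, a = 12 is inside |z| = 23
Step 2: By Cauchy integral formula: (1/(2pi*i)) * integral = f(a)
Step 3: f(12) = 12^7 = 35831808

35831808


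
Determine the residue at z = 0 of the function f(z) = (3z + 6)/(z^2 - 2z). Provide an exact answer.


Step 1: Q(z) = z^2 - 2z = (z)(z - 2)
Step 2: Q'(z) = 2z - 2
Step 3: Q'(0) = -2, P(0) = 6
Step 4: Res = P(0)/Q'(0) = 6/(-2) = -3

-3


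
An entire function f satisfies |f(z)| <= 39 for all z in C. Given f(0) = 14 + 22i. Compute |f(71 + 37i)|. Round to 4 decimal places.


Step 1: By Liouville's theorem, a bounded entire function is constant.
Step 2: f(z) = f(0) = 14 + 22i for all z.
Step 3: |f(w)| = |14 + 22i| = sqrt(196 + 484)
Step 4: = 26.0768

26.0768


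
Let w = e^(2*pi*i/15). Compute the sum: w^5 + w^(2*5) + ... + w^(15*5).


Step 1: The sum sum_{j=1}^{n} w^(k*j) equals n if n | k, else 0.
Step 2: Here n = 15, k = 5
Step 3: Does n divide k? 15 | 5 -> False
Step 4: Sum = 0

0


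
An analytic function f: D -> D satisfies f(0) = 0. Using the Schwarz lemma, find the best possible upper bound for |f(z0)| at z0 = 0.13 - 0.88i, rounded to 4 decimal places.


Step 1: Schwarz lemma: if f: D -> D is analytic with f(0) = 0, then |f(z)| <= |z| for all z in D, and this is sharp (f(z) = z).
Step 2: |z0|^2 = 0.13^2 + (-0.88)^2 = 0.7913
Step 3: |z0| = sqrt(0.7913) = 0.88955
Step 4: Best bound = |z0| = 0.8896

0.8896


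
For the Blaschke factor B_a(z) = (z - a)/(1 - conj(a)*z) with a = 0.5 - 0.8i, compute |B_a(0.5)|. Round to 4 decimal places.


Step 1: Numerator z0 - a = 0.5 - (0.5 - 0.8i) = 0 + 0.8i
Step 2: Denominator 1 - conj(a)*z0 = 1 - (0.5 + 0.8i)*0.5 = 0.75 - 0.4i
Step 3: |z0 - a|^2 = 0^2 + 0.8^2 = 0.64; |1 - conj(a)*z0|^2 = 0.75^2 + (-0.4)^2 = 0.7225
Step 4: |B_a(0.5)| = sqrt(0.64 / 0.7225) = sqrt(0.885813)
Step 5: = 0.9412

0.9412


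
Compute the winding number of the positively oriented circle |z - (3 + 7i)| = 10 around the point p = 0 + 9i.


Step 1: Center c = (3, 7), radius = 10
Step 2: |p - c|^2 = (-3)^2 + 2^2 = 13
Step 3: r^2 = 100
Step 4: |p-c| < r so winding number = 1

1


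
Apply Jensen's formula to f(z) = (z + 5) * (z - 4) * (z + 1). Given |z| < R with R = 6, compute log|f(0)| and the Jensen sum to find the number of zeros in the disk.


Jensen's formula: (1/2pi)*integral log|f(Re^it)|dt = log|f(0)| + sum_{|a_k|<R} log(R/|a_k|)
Step 1: f(0) = 5 * (-4) * 1 = -20
Step 2: log|f(0)| = log|-5| + log|4| + log|-1| = 2.9957
Step 3: Zeros inside |z| < 6: -5, 4, -1
Step 4: Jensen sum = log(6/5) + log(6/4) + log(6/1) = 2.3795
Step 5: n(R) = number of terms in the Jensen sum = count of zeros inside |z| < 6 = 3

3


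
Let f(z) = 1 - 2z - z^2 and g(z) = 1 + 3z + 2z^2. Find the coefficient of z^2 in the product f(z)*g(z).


Step 1: z^2 term in f*g comes from: (1)*(2z^2) + (-2z)*(3z) + (-z^2)*(1)
Step 2: = 2 - 6 - 1
Step 3: = -5

-5


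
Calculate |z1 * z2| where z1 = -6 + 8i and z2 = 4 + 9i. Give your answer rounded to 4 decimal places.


Step 1: |z1| = sqrt((-6)^2 + 8^2) = sqrt(100)
Step 2: |z2| = sqrt(4^2 + 9^2) = sqrt(97)
Step 3: |z1*z2| = |z1|*|z2| = sqrt(100) * sqrt(97) = sqrt(100 * 97) = sqrt(9700)
Step 4: = 98.4886

98.4886


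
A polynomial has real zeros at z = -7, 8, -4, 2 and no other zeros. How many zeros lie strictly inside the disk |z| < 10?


Step 1: Check each root:
  z = -7: |-7| = 7 < 10
  z = 8: |8| = 8 < 10
  z = -4: |-4| = 4 < 10
  z = 2: |2| = 2 < 10
Step 2: Count = 4

4


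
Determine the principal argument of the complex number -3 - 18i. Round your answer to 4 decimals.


Step 1: z = -3 - 18i
Step 2: arg(z) = atan2(-18, -3)
Step 3: arg(z) = -1.7359

-1.7359


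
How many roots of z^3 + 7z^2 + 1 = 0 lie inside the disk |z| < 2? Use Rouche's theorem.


Step 1: On |z| = 2 the three terms have sizes |z^3| = 2^3 = 8, |7z^2| = 7*2^2 = 28, |1| = 1
Step 2: The dominant term is g(z) = 7z^2; let h(z) = z^3 + 1 so f = g + h
Step 3: On |z| = 2: |g| = 28 and |h| <= 8 + 1 = 9
Step 4: Since 28 > 9, |h| < |g| on |z| = 2, so by Rouche f has the same number of zeros as g inside |z| < 2
Step 5: g(z) = 7z^2 has 2 zeros (at the origin, multiplicity 2) inside |z| < 2. Answer = 2

2


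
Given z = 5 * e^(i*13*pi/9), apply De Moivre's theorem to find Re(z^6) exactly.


Step 1: By De Moivre's theorem, z^6 = 5^6 * e^(i*6*13*pi/9) = 15625 * (cos(26*pi/3) + i*sin(26*pi/3))
Step 2: |z|^6 = 5^6 = 15625
Step 3: Reduce the angle mod 2*pi: 26*pi/3 - 8*pi = 2*pi/3
Step 4: cos(2*pi/3) = -1/2
Step 5: Re(z^6) = 15625 * (-1/2) = -15625/2

-15625/2


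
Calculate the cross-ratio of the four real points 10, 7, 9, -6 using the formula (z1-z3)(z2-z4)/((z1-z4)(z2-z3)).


Step 1: (z1-z3)(z2-z4) = 1 * 13 = 13
Step 2: (z1-z4)(z2-z3) = 16 * (-2) = -32
Step 3: Cross-ratio = -13/32 = -13/32

-13/32


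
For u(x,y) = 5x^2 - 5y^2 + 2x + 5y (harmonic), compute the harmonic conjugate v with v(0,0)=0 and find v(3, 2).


Step 1: v_x = -u_y = 10y - 5
Step 2: v_y = u_x = 10x + 2
Step 3: v = 10xy - 5x + 2y + C
Step 4: v(0,0) = 0 => C = 0
Step 5: v(3, 2) = 49

49


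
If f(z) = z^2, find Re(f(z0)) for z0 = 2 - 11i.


Step 1: z0 = 2 - 11i
Step 2: z0^2 = 2^2 - (-11)^2 - 44i
Step 3: real part = 4 - 121 = -117

-117


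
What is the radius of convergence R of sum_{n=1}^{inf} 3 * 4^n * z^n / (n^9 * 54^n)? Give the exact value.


Step 1: General term a_n = 3 * 4^n / (n^9 * 54^n)
Step 2: By the root test, |a_n|^(1/n) = 3^(1/n) * 4 / (n^(9/n) * 54) -> 4/54 as n -> infinity (since 3^(1/n) -> 1 and n^(9/n) -> 1)
Step 3: R = 1/lim|a_n|^(1/n) = 54/4 = 27/2

27/2


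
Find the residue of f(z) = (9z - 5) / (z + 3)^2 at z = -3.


Step 1: Pole of order 2 at z = -3
Step 2: Res = lim d/dz [(z + 3)^2 * f(z)] as z -> -3
Step 3: (z + 3)^2 * f(z) = 9z - 5
Step 4: d/dz[9z - 5] = 9

9


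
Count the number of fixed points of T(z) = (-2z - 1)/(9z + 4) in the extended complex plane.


Step 1: Fixed points satisfy T(z) = z
Step 2: 9z^2 + 6z + 1 = 0
Step 3: Discriminant = 6^2 - 4*9*1 = 0
Step 4: Number of fixed points = 1

1


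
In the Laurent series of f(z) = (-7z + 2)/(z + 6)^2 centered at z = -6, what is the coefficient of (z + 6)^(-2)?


Step 1: Write the numerator in powers of (z + 6): -7z + 2 = -7(z + 6) + (-7*(-6) + 2) = -7(z + 6) + 44
Step 2: Divide by (z + 6)^2: f(z) = 44(z + 6)^(-2) - 7(z + 6)^(-1)
Step 3: This finite sum is the Laurent series of f about z = -6.
Step 4: Coefficient of (z + 6)^(-2) = -7*(-6) + 2 = 44

44


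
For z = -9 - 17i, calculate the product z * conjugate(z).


Step 1: conj(z) = -9 + 17i
Step 2: z * conj(z) = (-9)^2 + (-17)^2
Step 3: = 81 + 289 = 370

370


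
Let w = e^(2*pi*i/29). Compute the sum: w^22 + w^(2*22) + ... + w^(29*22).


Step 1: The sum sum_{j=1}^{n} w^(k*j) equals n if n | k, else 0.
Step 2: Here n = 29, k = 22
Step 3: Does n divide k? 29 | 22 -> False
Step 4: Sum = 0

0


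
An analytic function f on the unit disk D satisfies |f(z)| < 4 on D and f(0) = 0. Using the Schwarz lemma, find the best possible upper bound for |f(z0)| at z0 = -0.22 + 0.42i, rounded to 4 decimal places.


Step 1: g = f/4 maps D -> D with g(0) = 0, so by the Schwarz lemma |g(z)| <= |z|, i.e. |f(z)| <= 4|z|; this is sharp (f(z) = 4z).
Step 2: |z0|^2 = (-0.22)^2 + 0.42^2 = 0.2248
Step 3: |z0| = sqrt(0.2248) = 0.474131
Step 4: Best bound = 4 * |z0| = 4 * 0.474131 = 1.8965

1.8965


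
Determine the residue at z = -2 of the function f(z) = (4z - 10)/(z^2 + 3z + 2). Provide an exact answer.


Step 1: Q(z) = z^2 + 3z + 2 = (z + 2)(z + 1)
Step 2: Q'(z) = 2z + 3
Step 3: Q'(-2) = -1, P(-2) = -18
Step 4: Res = P(-2)/Q'(-2) = -18/(-1) = 18

18


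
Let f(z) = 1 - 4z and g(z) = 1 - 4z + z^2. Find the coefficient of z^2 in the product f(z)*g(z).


Step 1: z^2 term in f*g comes from: (1)*(z^2) + (-4z)*(-4z) + (0)*(1)
Step 2: = 1 + 16 + 0
Step 3: = 17

17


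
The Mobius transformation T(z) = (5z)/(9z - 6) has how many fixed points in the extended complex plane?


Step 1: Fixed points satisfy T(z) = z
Step 2: 9z^2 - 11z = 0
Step 3: Discriminant = (-11)^2 - 4*9*0 = 121
Step 4: Number of fixed points = 2

2


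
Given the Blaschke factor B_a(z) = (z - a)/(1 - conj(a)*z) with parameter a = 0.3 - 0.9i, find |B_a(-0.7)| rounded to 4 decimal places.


Step 1: Numerator z0 - a = -0.7 - (0.3 - 0.9i) = -1 + 0.9i
Step 2: Denominator 1 - conj(a)*z0 = 1 - (0.3 + 0.9i)*(-0.7) = 1.21 + 0.63i
Step 3: |z0 - a|^2 = (-1)^2 + 0.9^2 = 1.81; |1 - conj(a)*z0|^2 = 1.21^2 + 0.63^2 = 1.861
Step 4: |B_a(-0.7)| = sqrt(1.81 / 1.861) = sqrt(0.972595)
Step 5: = 0.9862

0.9862


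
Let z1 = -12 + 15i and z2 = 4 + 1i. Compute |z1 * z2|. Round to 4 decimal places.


Step 1: |z1| = sqrt((-12)^2 + 15^2) = sqrt(369)
Step 2: |z2| = sqrt(4^2 + 1^2) = sqrt(17)
Step 3: |z1*z2| = |z1|*|z2| = sqrt(369) * sqrt(17) = sqrt(369 * 17) = sqrt(6273)
Step 4: = 79.2023

79.2023


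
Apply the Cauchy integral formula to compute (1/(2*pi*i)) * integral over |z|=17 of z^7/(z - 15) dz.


Step 1: f(z) = z^7, a = 15 is inside |z| = 17
Step 2: By Cauchy integral formula: (1/(2pi*i)) * integral = f(a)
Step 3: f(15) = 15^7 = 170859375

170859375


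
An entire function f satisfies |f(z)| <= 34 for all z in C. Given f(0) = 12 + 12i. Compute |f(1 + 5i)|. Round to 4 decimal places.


Step 1: By Liouville's theorem, a bounded entire function is constant.
Step 2: f(z) = f(0) = 12 + 12i for all z.
Step 3: |f(w)| = |12 + 12i| = sqrt(144 + 144)
Step 4: = 16.9706

16.9706


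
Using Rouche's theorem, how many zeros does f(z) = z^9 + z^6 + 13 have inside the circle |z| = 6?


Step 1: On |z| = 6 the three terms have sizes |z^9| = 6^9 = 10077696, |z^6| = 6^6 = 46656, |13| = 13
Step 2: The dominant term is g(z) = z^9; let h(z) = z^6 + 13 so f = g + h
Step 3: On |z| = 6: |g| = 10077696 and |h| <= 46656 + 13 = 46669
Step 4: Since 10077696 > 46669, |h| < |g| on |z| = 6, so by Rouche f has the same number of zeros as g inside |z| < 6
Step 5: g(z) = z^9 has 9 zeros (all at the origin) inside |z| < 6. Answer = 9

9


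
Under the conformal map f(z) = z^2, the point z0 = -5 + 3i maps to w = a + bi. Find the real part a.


Step 1: z0 = -5 + 3i
Step 2: z0^2 = (-5)^2 - 3^2 - 30i
Step 3: real part = 25 - 9 = 16

16


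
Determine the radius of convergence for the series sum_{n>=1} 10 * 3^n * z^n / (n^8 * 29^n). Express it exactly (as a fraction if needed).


Step 1: General term a_n = 10 * 3^n / (n^8 * 29^n)
Step 2: By the root test, |a_n|^(1/n) = 10^(1/n) * 3 / (n^(8/n) * 29) -> 3/29 as n -> infinity (since 10^(1/n) -> 1 and n^(8/n) -> 1)
Step 3: R = 1/lim|a_n|^(1/n) = 29/3

29/3


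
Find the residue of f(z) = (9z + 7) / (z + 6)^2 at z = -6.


Step 1: Pole of order 2 at z = -6
Step 2: Res = lim d/dz [(z + 6)^2 * f(z)] as z -> -6
Step 3: (z + 6)^2 * f(z) = 9z + 7
Step 4: d/dz[9z + 7] = 9

9


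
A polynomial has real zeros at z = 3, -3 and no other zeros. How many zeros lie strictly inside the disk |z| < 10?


Step 1: Check each root:
  z = 3: |3| = 3 < 10
  z = -3: |-3| = 3 < 10
Step 2: Count = 2

2


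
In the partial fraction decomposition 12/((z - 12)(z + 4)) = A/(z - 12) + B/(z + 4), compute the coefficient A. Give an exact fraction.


Step 1: Multiply both sides by (z - 12) and set z = 12
Step 2: A = 12 / (12 + 4)
Step 3: A = 12 / 16
Step 4: A = 3/4

3/4


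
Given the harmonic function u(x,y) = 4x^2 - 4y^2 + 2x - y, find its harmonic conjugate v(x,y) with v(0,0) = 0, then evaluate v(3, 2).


Step 1: v_x = -u_y = 8y + 1
Step 2: v_y = u_x = 8x + 2
Step 3: v = 8xy + x + 2y + C
Step 4: v(0,0) = 0 => C = 0
Step 5: v(3, 2) = 55

55


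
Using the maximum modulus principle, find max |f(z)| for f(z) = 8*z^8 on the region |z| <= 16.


Step 1: On |z| = 16, |f(z)| = 8 * |z|^8 = 8 * 16^8
Step 2: By maximum modulus principle, maximum is on boundary.
Step 3: Maximum = 8 * 4294967296 = 34359738368

34359738368


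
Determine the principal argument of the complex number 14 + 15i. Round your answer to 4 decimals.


Step 1: z = 14 + 15i
Step 2: arg(z) = atan2(15, 14)
Step 3: arg(z) = 0.8199

0.8199


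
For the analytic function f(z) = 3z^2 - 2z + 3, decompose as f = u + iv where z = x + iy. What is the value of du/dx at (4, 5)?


Step 1: f(z) = 3(x+iy)^2 - 2(x+iy) + 3
Step 2: u = 3(x^2 - y^2) - 2x + 3
Step 3: u_x = 6x - 2
Step 4: At (4, 5): u_x = 24 - 2 = 22

22


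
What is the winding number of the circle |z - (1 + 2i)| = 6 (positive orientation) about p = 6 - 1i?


Step 1: Center c = (1, 2), radius = 6
Step 2: |p - c|^2 = 5^2 + (-3)^2 = 34
Step 3: r^2 = 36
Step 4: |p-c| < r so winding number = 1

1


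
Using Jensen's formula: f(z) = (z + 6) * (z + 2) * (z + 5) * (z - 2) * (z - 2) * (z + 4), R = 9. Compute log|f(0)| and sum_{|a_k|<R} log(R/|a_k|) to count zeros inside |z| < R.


Jensen's formula: (1/2pi)*integral log|f(Re^it)|dt = log|f(0)| + sum_{|a_k|<R} log(R/|a_k|)
Step 1: f(0) = 6 * 2 * 5 * (-2) * (-2) * 4 = 960
Step 2: log|f(0)| = log|-6| + log|-2| + log|-5| + log|2| + log|2| + log|-4| = 6.8669
Step 3: Zeros inside |z| < 9: -6, -2, -5, 2, 2, -4
Step 4: Jensen sum = log(9/6) + log(9/2) + log(9/5) + log(9/2) + log(9/2) + log(9/4) = 6.3164
Step 5: n(R) = number of terms in the Jensen sum = count of zeros inside |z| < 9 = 6

6


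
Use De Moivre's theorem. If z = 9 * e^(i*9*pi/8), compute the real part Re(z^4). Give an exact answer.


Step 1: By De Moivre's theorem, z^4 = 9^4 * e^(i*4*9*pi/8) = 6561 * (cos(9*pi/2) + i*sin(9*pi/2))
Step 2: |z|^4 = 9^4 = 6561
Step 3: Reduce the angle mod 2*pi: 9*pi/2 - 4*pi = pi/2
Step 4: cos(pi/2) = 0
Step 5: Re(z^4) = 6561 * 0 = 0

0


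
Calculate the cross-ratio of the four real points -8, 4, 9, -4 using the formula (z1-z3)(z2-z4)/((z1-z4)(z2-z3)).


Step 1: (z1-z3)(z2-z4) = (-17) * 8 = -136
Step 2: (z1-z4)(z2-z3) = (-4) * (-5) = 20
Step 3: Cross-ratio = -136/20 = -34/5

-34/5


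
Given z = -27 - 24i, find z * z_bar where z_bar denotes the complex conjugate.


Step 1: conj(z) = -27 + 24i
Step 2: z * conj(z) = (-27)^2 + (-24)^2
Step 3: = 729 + 576 = 1305

1305


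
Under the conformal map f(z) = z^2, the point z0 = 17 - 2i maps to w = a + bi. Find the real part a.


Step 1: z0 = 17 - 2i
Step 2: z0^2 = 17^2 - (-2)^2 - 68i
Step 3: real part = 289 - 4 = 285

285


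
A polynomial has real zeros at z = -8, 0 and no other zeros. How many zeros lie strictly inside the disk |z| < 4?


Step 1: Check each root:
  z = -8: |-8| = 8 >= 4
  z = 0: |0| = 0 < 4
Step 2: Count = 1

1
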